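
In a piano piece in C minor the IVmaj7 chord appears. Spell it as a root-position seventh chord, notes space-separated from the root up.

IVmaj7 is built on scale degree 4, which is F in both C minor and its parallel. Building the major-seventh chord from the parallel major on F: F–A–C–E.

F A C E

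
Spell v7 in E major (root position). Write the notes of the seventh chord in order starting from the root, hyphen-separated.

The root, B, is scale degree 5 — the same note in E major and E minor; only the chord quality changes. In E minor the chord on B is B–D–F#–A.

B-D-F#-A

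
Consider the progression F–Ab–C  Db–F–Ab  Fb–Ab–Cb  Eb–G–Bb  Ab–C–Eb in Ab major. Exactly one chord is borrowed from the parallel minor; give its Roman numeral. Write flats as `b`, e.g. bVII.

bVI

The diatonic triads in Ab major are Ab, Bbm, Cm, Db, Eb, Fm, Gdim. Of the given chords, F–Ab–C = Fm, Db–F–Ab = Db, Eb–G–Bb = Eb and Ab–C–Eb = Ab are diatonic. Fb–Ab–Cb is not: scale degree 6 in Ab major carries Fm (vi). In Ab minor the chord on that degree is Fb, so here it functions as bVI, borrowed from the parallel minor.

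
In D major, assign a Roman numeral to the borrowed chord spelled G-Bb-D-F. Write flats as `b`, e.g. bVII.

G is scale degree 4 in D major. G–Bb–D–F is a minor-seventh chord — the form found in D minor, not the diatonic IV (G). Borrowed into D major it is written iv7.

iv7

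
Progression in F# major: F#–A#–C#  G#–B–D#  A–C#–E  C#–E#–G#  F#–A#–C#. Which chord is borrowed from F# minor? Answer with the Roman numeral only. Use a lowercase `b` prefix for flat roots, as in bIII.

bIII

The diatonic triads in F# major are F#, G#m, A#m, B, C#, D#m, E#dim. Of the given chords, F#–A#–C# = F#, G#–B–D# = G#m and C#–E#–G# = C# are diatonic. A–C#–E is not: scale degree 3 in F# major carries A#m (iii). In F# minor the chord on that degree is A, so here it functions as bIII, borrowed from the parallel minor.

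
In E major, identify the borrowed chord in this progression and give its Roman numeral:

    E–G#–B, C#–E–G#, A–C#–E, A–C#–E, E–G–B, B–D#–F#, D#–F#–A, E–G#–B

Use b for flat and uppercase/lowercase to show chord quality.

E major has the diatonic set E, F#m, G#m, A, B, C#m, D#dim. E–G#–B = E, C#–E–G# = C#m, A–C#–E = A, B–D#–F# = B and D#–F#–A = D#dim are all diatonic. E–G–B is not: scale degree 1 in E major carries E (I). In E minor the chord on that degree is Em, so here it functions as i, borrowed from the parallel minor.

i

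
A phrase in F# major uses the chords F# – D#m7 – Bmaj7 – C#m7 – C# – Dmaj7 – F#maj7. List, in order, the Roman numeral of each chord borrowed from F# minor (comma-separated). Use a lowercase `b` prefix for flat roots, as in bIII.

v7, bVImaj7

In F# major the diatonic chords are F#, G#m, A#m, B, C#, D#m, E#dim. Of the given chords, F#, D#m7, Bmaj7, C# and F#maj7 are diatonic. But C#m7 (C#–E–G#–B) is foreign: the diatonic V on degree 5 is C#, whereas C#m7 comes from F# minor. It is labeled v7. Dmaj7 (D–F#–A–C#) doesn't fit — on degree 6 F# major would have D#m (vi). Dmaj7 is the degree-6 chord of F# minor, so it is the borrowed bVImaj7.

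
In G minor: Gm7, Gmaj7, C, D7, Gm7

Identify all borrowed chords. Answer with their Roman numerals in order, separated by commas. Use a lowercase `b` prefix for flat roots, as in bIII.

Imaj7, IV

In G minor (with V from harmonic minor) the diatonic chords are Gm, Adim, Bb, Cm, D, Eb, F. Gm7 and D7 are both diatonic. But Gmaj7 (G–B–D–F#) is foreign: the diatonic i on degree 1 is Gm, whereas Gmaj7 comes from G major. It is labeled Imaj7. C (C–E–G) doesn't fit — on degree 4 G minor would have Cm (iv). C is the degree-4 chord of G major, so it is the borrowed IV.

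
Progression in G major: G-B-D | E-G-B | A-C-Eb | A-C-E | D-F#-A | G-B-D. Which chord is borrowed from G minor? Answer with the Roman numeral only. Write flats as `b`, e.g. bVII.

ii°

The diatonic triads in G major are G, Am, Bm, C, D, Em, F#dim. G–B–D = G, E–G–B = Em, A–C–E = Am and D–F#–A = D are all diatonic. A–C–Eb doesn't fit — on degree 2 G major would have Am (ii). Adim is the degree-2 chord of G minor, so it is the borrowed ii°.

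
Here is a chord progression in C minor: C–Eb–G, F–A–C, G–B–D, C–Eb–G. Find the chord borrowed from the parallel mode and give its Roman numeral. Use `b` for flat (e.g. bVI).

IV

The diatonic triads in C minor (with V from harmonic minor) are Cm, Ddim, Eb, Fm, G, Ab, Bb. C–Eb–G = Cm and G–B–D = G both belong to that set. F–A–C doesn't fit — on degree 4 C minor would have Fm (iv). F is the degree-4 chord of C major, so it is the borrowed IV.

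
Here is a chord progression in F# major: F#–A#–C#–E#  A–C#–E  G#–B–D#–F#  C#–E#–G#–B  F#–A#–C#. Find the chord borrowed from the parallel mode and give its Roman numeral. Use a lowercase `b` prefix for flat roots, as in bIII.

bIII

In F# major the diatonic chords are F#, G#m, A#m, B, C#, D#m, E#dim. Of the given chords, F#–A#–C#–E# = F#maj7, G#–B–D#–F# = G#m7, C#–E#–G#–B = C#7 and F#–A#–C# = F# are diatonic. A–C#–E doesn't fit — on degree 3 F# major would have A#m (iii). A is the degree-3 chord of F# minor, so it is the borrowed bIII.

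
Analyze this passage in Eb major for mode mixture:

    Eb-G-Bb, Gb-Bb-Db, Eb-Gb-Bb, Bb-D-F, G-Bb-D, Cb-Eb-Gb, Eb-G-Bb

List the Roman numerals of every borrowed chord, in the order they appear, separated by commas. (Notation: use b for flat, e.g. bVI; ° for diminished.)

Eb major has the diatonic set Eb, Fm, Gm, Ab, Bb, Cm, Ddim. Of the given chords, Eb–G–Bb = Eb, Bb–D–F = Bb and G–Bb–D = Gm are diatonic. Gb–Bb–Db is not: scale degree 3 in Eb major carries Gm (iii). In Eb minor the chord on that degree is Gb, so here it functions as bIII, borrowed from the parallel minor. Eb–Gb–Bb is not: scale degree 1 in Eb major carries Eb (I). In Eb minor the chord on that degree is Ebm, so here it functions as i, borrowed from the parallel minor. Cb–Eb–Gb doesn't fit — on degree 6 Eb major would have Cm (vi). Cb is the degree-6 chord of Eb minor, so it is the borrowed bVI.

bIII, i, bVI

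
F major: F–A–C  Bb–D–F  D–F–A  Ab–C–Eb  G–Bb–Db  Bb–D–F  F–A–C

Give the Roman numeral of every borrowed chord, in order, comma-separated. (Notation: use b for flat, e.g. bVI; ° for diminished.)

The diatonic triads in F major are F, Gm, Am, Bb, C, Dm, Edim. F–A–C = F, Bb–D–F = Bb and D–F–A = Dm are all diatonic. But Ab–C–Eb is foreign: the diatonic iii on degree 3 is Am, whereas Ab comes from F minor. It is labeled bIII. But G–Bb–Db is foreign: the diatonic ii on degree 2 is Gm, whereas Gdim comes from F minor. It is labeled ii°.

bIII, ii°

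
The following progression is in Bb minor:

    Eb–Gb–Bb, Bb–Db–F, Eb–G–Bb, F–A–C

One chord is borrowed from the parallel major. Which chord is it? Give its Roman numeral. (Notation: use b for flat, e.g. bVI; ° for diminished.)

Bb minor has the diatonic set Bbm, Cdim, Db, Ebm, F, Gb, Ab (with V from harmonic minor). Of the given chords, Eb–Gb–Bb = Ebm, Bb–Db–F = Bbm and F–A–C = F are diatonic. Eb–G–Bb is not: scale degree 4 in Bb minor carries Ebm (iv). In Bb major the chord on that degree is Eb, so here it functions as IV, borrowed from the parallel major.

IV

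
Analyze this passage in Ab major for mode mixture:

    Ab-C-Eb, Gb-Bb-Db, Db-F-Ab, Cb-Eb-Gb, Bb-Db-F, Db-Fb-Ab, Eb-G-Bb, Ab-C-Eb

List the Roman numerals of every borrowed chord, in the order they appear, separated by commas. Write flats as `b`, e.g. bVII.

The diatonic triads in Ab major are Ab, Bbm, Cm, Db, Eb, Fm, Gdim. Ab–C–Eb = Ab, Db–F–Ab = Db, Bb–Db–F = Bbm and Eb–G–Bb = Eb all belong to that set. Gb–Bb–Db is not: scale degree 7 in Ab major carries Gdim (vii°). In Ab minor the chord on that degree is Gb, so here it functions as bVII, borrowed from the parallel minor. But Cb–Eb–Gb is foreign: the diatonic iii on degree 3 is Cm, whereas Cb comes from Ab minor. It is labeled bIII. But Db–Fb–Ab is foreign: the diatonic IV on degree 4 is Db, whereas Dbm comes from Ab minor. It is labeled iv.

bVII, bIII, iv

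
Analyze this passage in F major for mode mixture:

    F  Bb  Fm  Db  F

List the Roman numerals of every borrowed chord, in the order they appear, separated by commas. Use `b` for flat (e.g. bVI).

F major has the diatonic set F, Gm, Am, Bb, C, Dm, Edim. F and Bb are both diatonic. Fm (F–Ab–C) is not: scale degree 1 in F major carries F (I). In F minor the chord on that degree is Fm, so here it functions as i, borrowed from the parallel minor. Db (Db–F–Ab) is not: scale degree 6 in F major carries Dm (vi). In F minor the chord on that degree is Db, so here it functions as bVI, borrowed from the parallel minor.

i, bVI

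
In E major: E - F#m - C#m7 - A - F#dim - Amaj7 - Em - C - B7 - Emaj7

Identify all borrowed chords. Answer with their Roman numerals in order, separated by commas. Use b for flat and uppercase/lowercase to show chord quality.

ii°, i, bVI

The diatonic triads in E major are E, F#m, G#m, A, B, C#m, D#dim. E, F#m, C#m7, A, Amaj7, B7 and Emaj7 all belong to that set. F#dim (F#–A–C) doesn't fit — on degree 2 E major would have F#m (ii). F#dim is the degree-2 chord of E minor, so it is the borrowed ii°. Em (E–G–B) is not: scale degree 1 in E major carries E (I). In E minor the chord on that degree is Em, so here it functions as i, borrowed from the parallel minor. But C (C–E–G) is foreign: the diatonic vi on degree 6 is C#m, whereas C comes from E minor. It is labeled bVI.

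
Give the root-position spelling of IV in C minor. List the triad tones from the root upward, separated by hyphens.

F-A-C

IV is built on scale degree 4, which is F in both C minor and its parallel. In C major the chord on F is F–A–C.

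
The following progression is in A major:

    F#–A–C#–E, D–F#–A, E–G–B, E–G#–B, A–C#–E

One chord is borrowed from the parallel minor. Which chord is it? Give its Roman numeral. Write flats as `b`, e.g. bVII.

v

The diatonic triads in A major are A, Bm, C#m, D, E, F#m, G#dim. Of the given chords, F#–A–C#–E = F#m7, D–F#–A = D, E–G#–B = E and A–C#–E = A are diatonic. But E–G–B is foreign: the diatonic V on degree 5 is E, whereas Em comes from A minor. It is labeled v.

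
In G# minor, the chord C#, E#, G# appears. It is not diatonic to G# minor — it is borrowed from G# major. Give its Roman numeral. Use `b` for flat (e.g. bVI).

IV

C# is scale degree 4 in G# minor. The diatonic chord on degree 4 would be C#m (iv), but C#–E#–G# is the major chord from G# major. As a borrowed chord it is labeled IV.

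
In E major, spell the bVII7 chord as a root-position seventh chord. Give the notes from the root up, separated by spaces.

D F# A C

The root of bVII7 is the lowered 7th degree: D# becomes D. In E minor the chord on D is D–F#–A–C.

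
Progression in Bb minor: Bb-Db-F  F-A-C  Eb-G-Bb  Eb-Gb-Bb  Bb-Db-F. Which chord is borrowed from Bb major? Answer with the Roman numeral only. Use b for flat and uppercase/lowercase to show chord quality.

IV

In Bb minor (with V from harmonic minor) the diatonic chords are Bbm, Cdim, Db, Ebm, F, Gb, Ab. Bb–Db–F = Bbm, F–A–C = F and Eb–Gb–Bb = Ebm are all diatonic. Eb–G–Bb is not: scale degree 4 in Bb minor carries Ebm (iv). In Bb major the chord on that degree is Eb, so here it functions as IV, borrowed from the parallel major.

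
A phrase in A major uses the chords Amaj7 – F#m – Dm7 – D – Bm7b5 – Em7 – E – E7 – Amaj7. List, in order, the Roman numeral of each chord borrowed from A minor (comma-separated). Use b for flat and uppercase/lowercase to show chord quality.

iv7, iiø7, v7

A major has the diatonic set A, Bm, C#m, D, E, F#m, G#dim. Amaj7, F#m, D, E and E7 all belong to that set. Dm7 (D–F–A–C) is not: scale degree 4 in A major carries D (IV). In A minor the chord on that degree is Dm7, so here it functions as iv7, borrowed from the parallel minor. Bm7b5 (B–D–F–A) is not: scale degree 2 in A major carries Bm (ii). In A minor the chord on that degree is Bm7b5, so here it functions as iiø7, borrowed from the parallel minor. But Em7 (E–G–B–D) is foreign: the diatonic V on degree 5 is E, whereas Em7 comes from A minor. It is labeled v7.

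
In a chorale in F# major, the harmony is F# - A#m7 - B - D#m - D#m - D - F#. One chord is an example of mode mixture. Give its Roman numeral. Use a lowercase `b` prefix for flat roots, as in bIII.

The diatonic triads in F# major are F#, G#m, A#m, B, C#, D#m, E#dim. F#, A#m7, B and D#m all belong to that set. D (D–F#–A) doesn't fit — on degree 6 F# major would have D#m (vi). D is the degree-6 chord of F# minor, so it is the borrowed bVI.

bVI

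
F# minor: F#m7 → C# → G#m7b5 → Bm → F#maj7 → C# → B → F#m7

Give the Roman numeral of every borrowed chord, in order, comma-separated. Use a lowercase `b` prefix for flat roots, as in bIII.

Imaj7, IV

The diatonic triads in F# minor (with V from harmonic minor) are F#m, G#dim, A, Bm, C#, D, E. F#m7, C#, G#m7b5 and Bm are all diatonic. But F#maj7 (F#–A#–C#–E#) is foreign: the diatonic i on degree 1 is F#m, whereas F#maj7 comes from F# major. It is labeled Imaj7. B (B–D#–F#) is not: scale degree 4 in F# minor carries Bm (iv). In F# major the chord on that degree is B, so here it functions as IV, borrowed from the parallel major.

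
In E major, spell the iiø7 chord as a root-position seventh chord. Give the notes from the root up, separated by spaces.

F# A C E

The root, F#, is scale degree 2 — the same note in E major and E minor; only the chord quality changes. Stacking thirds in E minor on F# gives F#–A–C–E.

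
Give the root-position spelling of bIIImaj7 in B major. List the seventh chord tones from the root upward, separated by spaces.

D F# A C#

Scale degree 3 in B major is D#. bIIImaj7 uses the lowered form, D, taken from B minor. Stacking thirds in B minor on D gives D–F#–A–C#.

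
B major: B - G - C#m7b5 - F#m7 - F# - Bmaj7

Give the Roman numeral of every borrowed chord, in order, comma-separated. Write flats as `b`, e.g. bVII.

B major has the diatonic set B, C#m, D#m, E, F#, G#m, A#dim. B, F# and Bmaj7 are all diatonic. G (G–B–D) is not: scale degree 6 in B major carries G#m (vi). In B minor the chord on that degree is G, so here it functions as bVI, borrowed from the parallel minor. C#m7b5 (C#–E–G–B) doesn't fit — on degree 2 B major would have C#m (ii). C#m7b5 is the degree-2 chord of B minor, so it is the borrowed iiø7. F#m7 (F#–A–C#–E) doesn't fit — on degree 5 B major would have F# (V). F#m7 is the degree-5 chord of B minor, so it is the borrowed v7.

bVI, iiø7, v7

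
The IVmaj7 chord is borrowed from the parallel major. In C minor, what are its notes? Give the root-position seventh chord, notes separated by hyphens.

F-A-C-E

IVmaj7 is built on scale degree 4, which is F in both C minor and its parallel. Building the major-seventh chord from the parallel major on F: F–A–C–E.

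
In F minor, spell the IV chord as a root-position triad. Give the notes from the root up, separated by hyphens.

The root, Bb, is scale degree 4 — the same note in F minor and F major; only the chord quality changes. Stacking thirds in F major on Bb gives Bb–D–F.

Bb-D-F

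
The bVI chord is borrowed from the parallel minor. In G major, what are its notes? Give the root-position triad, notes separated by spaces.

The root of bVI is the lowered 6th degree: E becomes Eb. In G minor the chord on Eb is Eb–G–Bb.

Eb G Bb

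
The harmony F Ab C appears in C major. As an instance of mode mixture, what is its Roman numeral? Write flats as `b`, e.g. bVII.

iv

The root F is the diatonic 4th degree of C major; the borrowing shows in the chord quality. The diatonic chord on degree 4 would be F (IV), but F–Ab–C is the minor chord from C minor. As a borrowed chord it is labeled iv.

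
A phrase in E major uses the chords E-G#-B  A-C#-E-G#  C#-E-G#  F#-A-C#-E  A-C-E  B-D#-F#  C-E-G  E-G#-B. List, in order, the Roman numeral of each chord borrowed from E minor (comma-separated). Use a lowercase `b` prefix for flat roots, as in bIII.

iv, bVI

The diatonic triads in E major are E, F#m, G#m, A, B, C#m, D#dim. E–G#–B = E, A–C#–E–G# = Amaj7, C#–E–G# = C#m, F#–A–C#–E = F#m7 and B–D#–F# = B are all diatonic. But A–C–E is foreign: the diatonic IV on degree 4 is A, whereas Am comes from E minor. It is labeled iv. C–E–G doesn't fit — on degree 6 E major would have C#m (vi). C is the degree-6 chord of E minor, so it is the borrowed bVI.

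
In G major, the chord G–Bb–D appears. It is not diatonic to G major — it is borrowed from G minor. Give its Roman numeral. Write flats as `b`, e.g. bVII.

i

The root G is the diatonic 1st degree of G major; the borrowing shows in the chord quality. Diatonically G major has G (I) on that degree; G–Bb–D is instead the minor chord native to G minor, so it takes the label i.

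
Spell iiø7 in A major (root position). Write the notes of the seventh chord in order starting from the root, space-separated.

B D F A

iiø7 is built on scale degree 2, which is B in both A major and its parallel. Stacking thirds in A minor on B gives B–D–F–A.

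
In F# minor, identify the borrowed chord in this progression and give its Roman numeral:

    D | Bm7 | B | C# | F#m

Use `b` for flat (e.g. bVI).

F# minor has the diatonic set F#m, G#dim, A, Bm, C#, D, E (with V from harmonic minor). D, Bm7, C# and F#m all belong to that set. But B (B–D#–F#) is foreign: the diatonic iv on degree 4 is Bm, whereas B comes from F# major. It is labeled IV.

IV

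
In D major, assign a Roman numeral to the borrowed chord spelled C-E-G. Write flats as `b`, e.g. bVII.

In D major scale degree 7 is C#; C is its lowered form, from D minor. The diatonic chord on degree 7 would be C#dim (vii°), but C–E–G is the major chord from D minor. As a borrowed chord it is labeled bVII.

bVII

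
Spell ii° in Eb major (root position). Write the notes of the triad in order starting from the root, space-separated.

F Ab Cb

ii° is built on scale degree 2, which is F in both Eb major and its parallel. In Eb minor the chord on F is F–Ab–Cb.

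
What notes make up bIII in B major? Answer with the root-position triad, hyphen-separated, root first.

D-F#-A

The root of bIII is the lowered 3rd degree: D# becomes D. Building the major chord from the parallel minor on D: D–F#–A.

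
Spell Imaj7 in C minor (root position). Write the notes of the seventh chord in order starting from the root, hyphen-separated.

C-E-G-B

The root, C, is scale degree 1 — the same note in C minor and C major; only the chord quality changes. In C major the chord on C is C–E–G–B.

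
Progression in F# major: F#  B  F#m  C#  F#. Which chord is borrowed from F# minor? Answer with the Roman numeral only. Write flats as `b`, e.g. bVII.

The diatonic triads in F# major are F#, G#m, A#m, B, C#, D#m, E#dim. Of the given chords, F#, B and C# are diatonic. F#m (F#–A–C#) is not: scale degree 1 in F# major carries F# (I). In F# minor the chord on that degree is F#m, so here it functions as i, borrowed from the parallel minor.

i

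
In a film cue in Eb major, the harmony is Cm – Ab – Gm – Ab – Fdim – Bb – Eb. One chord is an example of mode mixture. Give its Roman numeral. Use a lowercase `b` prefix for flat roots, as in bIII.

In Eb major the diatonic chords are Eb, Fm, Gm, Ab, Bb, Cm, Ddim. Of the given chords, Cm, Ab, Gm, Bb and Eb are diatonic. Fdim (F–Ab–Cb) is not: scale degree 2 in Eb major carries Fm (ii). In Eb minor the chord on that degree is Fdim, so here it functions as ii°, borrowed from the parallel minor.

ii°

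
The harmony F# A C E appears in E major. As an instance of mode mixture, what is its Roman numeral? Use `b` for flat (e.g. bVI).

The root F# is the diatonic 2nd degree of E major; the borrowing shows in the chord quality. The diatonic chord on degree 2 would be F#m (ii), but F#–A–C–E is the half-diminished-seventh chord from E minor. As a borrowed chord it is labeled iiø7.

iiø7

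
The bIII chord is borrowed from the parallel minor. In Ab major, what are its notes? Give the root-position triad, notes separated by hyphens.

bIII is built on the lowered scale degree 3. In Ab major degree 3 is C; lowered it becomes Cb. Building the major chord from the parallel minor on Cb: Cb–Eb–Gb.

Cb-Eb-Gb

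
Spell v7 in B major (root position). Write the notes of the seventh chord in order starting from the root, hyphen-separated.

F#-A-C#-E

The root, F#, is scale degree 5 — the same note in B major and B minor; only the chord quality changes. Building the minor-seventh chord from the parallel minor on F#: F#–A–C#–E.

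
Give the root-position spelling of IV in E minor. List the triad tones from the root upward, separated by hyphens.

A-C#-E

The root, A, is scale degree 4 — the same note in E minor and E major; only the chord quality changes. In E major the chord on A is A–C#–E.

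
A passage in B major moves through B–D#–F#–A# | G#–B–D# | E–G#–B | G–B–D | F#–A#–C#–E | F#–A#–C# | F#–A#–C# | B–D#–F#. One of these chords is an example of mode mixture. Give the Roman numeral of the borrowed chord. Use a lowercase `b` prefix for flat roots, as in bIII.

The diatonic triads in B major are B, C#m, D#m, E, F#, G#m, A#dim. B–D#–F#–A# = Bmaj7, G#–B–D# = G#m, E–G#–B = E, F#–A#–C#–E = F#7, F#–A#–C# = F# and B–D#–F# = B all belong to that set. G–B–D doesn't fit — on degree 6 B major would have G#m (vi). G is the degree-6 chord of B minor, so it is the borrowed bVI.

bVI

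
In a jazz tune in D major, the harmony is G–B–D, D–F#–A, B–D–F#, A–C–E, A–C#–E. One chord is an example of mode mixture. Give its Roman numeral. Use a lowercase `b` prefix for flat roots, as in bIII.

The diatonic triads in D major are D, Em, F#m, G, A, Bm, C#dim. G–B–D = G, D–F#–A = D, B–D–F# = Bm and A–C#–E = A all belong to that set. But A–C–E is foreign: the diatonic V on degree 5 is A, whereas Am comes from D minor. It is labeled v.

v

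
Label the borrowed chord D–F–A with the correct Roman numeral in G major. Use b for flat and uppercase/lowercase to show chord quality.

D is scale degree 5 in G major. Diatonically G major has D (V) on that degree; D–F–A is instead the minor chord native to G minor, so it takes the label v.

v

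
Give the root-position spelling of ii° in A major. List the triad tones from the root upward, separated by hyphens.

B-D-F

The root, B, is scale degree 2 — the same note in A major and A minor; only the chord quality changes. Stacking thirds in A minor on B gives B–D–F.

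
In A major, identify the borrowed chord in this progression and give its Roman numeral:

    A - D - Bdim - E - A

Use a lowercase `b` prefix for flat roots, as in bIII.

ii°

A major has the diatonic set A, Bm, C#m, D, E, F#m, G#dim. Of the given chords, A, D and E are diatonic. Bdim (B–D–F) doesn't fit — on degree 2 A major would have Bm (ii). Bdim is the degree-2 chord of A minor, so it is the borrowed ii°.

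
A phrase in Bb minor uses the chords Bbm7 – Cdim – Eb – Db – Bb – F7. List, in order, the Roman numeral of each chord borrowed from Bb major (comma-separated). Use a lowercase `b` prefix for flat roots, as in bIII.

IV, I

In Bb minor (with V from harmonic minor) the diatonic chords are Bbm, Cdim, Db, Ebm, F, Gb, Ab. Bbm7, Cdim, Db and F7 are all diatonic. Eb (Eb–G–Bb) is not: scale degree 4 in Bb minor carries Ebm (iv). In Bb major the chord on that degree is Eb, so here it functions as IV, borrowed from the parallel major. But Bb (Bb–D–F) is foreign: the diatonic i on degree 1 is Bbm, whereas Bb comes from Bb major. It is labeled I.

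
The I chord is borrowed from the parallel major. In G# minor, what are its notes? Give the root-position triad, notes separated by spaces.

I is built on scale degree 1, which is G# in both G# minor and its parallel. Stacking thirds in G# major on G# gives G#–B#–D#.

G# B# D#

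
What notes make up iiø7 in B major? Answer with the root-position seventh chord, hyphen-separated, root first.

C#-E-G-B

iiø7 is built on scale degree 2, which is C# in both B major and its parallel. In B minor the chord on C# is C#–E–G–B.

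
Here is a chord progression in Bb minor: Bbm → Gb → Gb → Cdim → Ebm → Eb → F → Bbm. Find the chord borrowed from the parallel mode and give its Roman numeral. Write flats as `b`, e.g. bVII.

IV

Bb minor has the diatonic set Bbm, Cdim, Db, Ebm, F, Gb, Ab (with V from harmonic minor). Of the given chords, Bbm, Gb, Cdim, Ebm and F are diatonic. But Eb (Eb–G–Bb) is foreign: the diatonic iv on degree 4 is Ebm, whereas Eb comes from Bb major. It is labeled IV.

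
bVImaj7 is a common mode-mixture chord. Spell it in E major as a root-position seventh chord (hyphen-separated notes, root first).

C-E-G-B

bVImaj7 is built on the lowered scale degree 6. In E major degree 6 is C#; lowered it becomes C. Stacking thirds in E minor on C gives C–E–G–B.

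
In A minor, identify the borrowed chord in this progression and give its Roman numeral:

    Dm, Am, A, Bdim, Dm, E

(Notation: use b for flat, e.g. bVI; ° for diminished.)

I

The diatonic triads in A minor (with V from harmonic minor) are Am, Bdim, C, Dm, E, F, G. Of the given chords, Dm, Am, Bdim and E are diatonic. A (A–C#–E) doesn't fit — on degree 1 A minor would have Am (i). A is the degree-1 chord of A major, so it is the borrowed I.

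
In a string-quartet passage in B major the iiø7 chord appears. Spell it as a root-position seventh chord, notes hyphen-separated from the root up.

The root, C#, is scale degree 2 — the same note in B major and B minor; only the chord quality changes. In B minor the chord on C# is C#–E–G–B.

C#-E-G-B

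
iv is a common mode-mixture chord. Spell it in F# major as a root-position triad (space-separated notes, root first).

B D F#

The root, B, is scale degree 4 — the same note in F# major and F# minor; only the chord quality changes. In F# minor the chord on B is B–D–F#.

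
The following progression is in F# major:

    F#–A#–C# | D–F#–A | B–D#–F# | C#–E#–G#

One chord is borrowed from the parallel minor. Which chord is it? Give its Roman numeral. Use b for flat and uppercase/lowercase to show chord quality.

bVI

F# major has the diatonic set F#, G#m, A#m, B, C#, D#m, E#dim. F#–A#–C# = F#, B–D#–F# = B and C#–E#–G# = C# all belong to that set. D–F#–A doesn't fit — on degree 6 F# major would have D#m (vi). D is the degree-6 chord of F# minor, so it is the borrowed bVI.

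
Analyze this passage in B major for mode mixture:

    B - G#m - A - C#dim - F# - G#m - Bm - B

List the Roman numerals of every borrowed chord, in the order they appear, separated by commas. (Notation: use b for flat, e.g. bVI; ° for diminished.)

The diatonic triads in B major are B, C#m, D#m, E, F#, G#m, A#dim. B, G#m and F# are all diatonic. A (A–C#–E) is not: scale degree 7 in B major carries A#dim (vii°). In B minor the chord on that degree is A, so here it functions as bVII, borrowed from the parallel minor. C#dim (C#–E–G) doesn't fit — on degree 2 B major would have C#m (ii). C#dim is the degree-2 chord of B minor, so it is the borrowed ii°. Bm (B–D–F#) doesn't fit — on degree 1 B major would have B (I). Bm is the degree-1 chord of B minor, so it is the borrowed i.

bVII, ii°, i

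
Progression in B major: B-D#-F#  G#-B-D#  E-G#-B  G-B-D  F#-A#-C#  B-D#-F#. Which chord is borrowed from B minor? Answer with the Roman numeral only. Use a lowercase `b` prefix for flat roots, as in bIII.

bVI

B major has the diatonic set B, C#m, D#m, E, F#, G#m, A#dim. Of the given chords, B–D#–F# = B, G#–B–D# = G#m, E–G#–B = E and F#–A#–C# = F# are diatonic. G–B–D doesn't fit — on degree 6 B major would have G#m (vi). G is the degree-6 chord of B minor, so it is the borrowed bVI.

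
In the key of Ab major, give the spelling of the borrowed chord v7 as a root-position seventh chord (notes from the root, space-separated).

Eb Gb Bb Db

The root, Eb, is scale degree 5 — the same note in Ab major and Ab minor; only the chord quality changes. Stacking thirds in Ab minor on Eb gives Eb–Gb–Bb–Db.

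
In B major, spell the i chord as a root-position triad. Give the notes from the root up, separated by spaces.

B D F#

i is built on scale degree 1, which is B in both B major and its parallel. Building the minor chord from the parallel minor on B: B–D–F#.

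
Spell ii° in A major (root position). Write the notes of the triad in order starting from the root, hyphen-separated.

B-D-F

The root, B, is scale degree 2 — the same note in A major and A minor; only the chord quality changes. In A minor the chord on B is B–D–F.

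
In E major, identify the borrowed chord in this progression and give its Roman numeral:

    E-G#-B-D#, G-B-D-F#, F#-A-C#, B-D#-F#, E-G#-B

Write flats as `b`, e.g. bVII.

bIIImaj7

In E major the diatonic chords are E, F#m, G#m, A, B, C#m, D#dim. E–G#–B–D# = Emaj7, F#–A–C# = F#m, B–D#–F# = B and E–G#–B = E are all diatonic. G–B–D–F# is not: scale degree 3 in E major carries G#m (iii). In E minor the chord on that degree is Gmaj7, so here it functions as bIIImaj7, borrowed from the parallel minor.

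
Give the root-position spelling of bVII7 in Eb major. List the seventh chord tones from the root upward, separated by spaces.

The root of bVII7 is the lowered 7th degree: D becomes Db. In Eb minor the chord on Db is Db–F–Ab–Cb.

Db F Ab Cb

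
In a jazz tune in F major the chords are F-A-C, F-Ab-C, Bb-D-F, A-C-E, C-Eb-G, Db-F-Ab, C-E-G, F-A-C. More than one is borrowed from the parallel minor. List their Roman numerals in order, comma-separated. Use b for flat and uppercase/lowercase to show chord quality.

i, v, bVI

In F major the diatonic chords are F, Gm, Am, Bb, C, Dm, Edim. Of the given chords, F–A–C = F, Bb–D–F = Bb, A–C–E = Am and C–E–G = C are diatonic. F–Ab–C is not: scale degree 1 in F major carries F (I). In F minor the chord on that degree is Fm, so here it functions as i, borrowed from the parallel minor. C–Eb–G is not: scale degree 5 in F major carries C (V). In F minor the chord on that degree is Cm, so here it functions as v, borrowed from the parallel minor. But Db–F–Ab is foreign: the diatonic vi on degree 6 is Dm, whereas Db comes from F minor. It is labeled bVI.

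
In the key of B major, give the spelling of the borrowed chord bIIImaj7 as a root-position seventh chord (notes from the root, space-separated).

The root of bIIImaj7 is the lowered 3rd degree: D# becomes D. Building the major-seventh chord from the parallel minor on D: D–F#–A–C#.

D F# A C#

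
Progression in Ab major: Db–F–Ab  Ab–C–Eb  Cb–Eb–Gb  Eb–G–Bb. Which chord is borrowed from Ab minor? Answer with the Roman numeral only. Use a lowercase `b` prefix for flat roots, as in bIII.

bIII

In Ab major the diatonic chords are Ab, Bbm, Cm, Db, Eb, Fm, Gdim. Db–F–Ab = Db, Ab–C–Eb = Ab and Eb–G–Bb = Eb are all diatonic. Cb–Eb–Gb doesn't fit — on degree 3 Ab major would have Cm (iii). Cb is the degree-3 chord of Ab minor, so it is the borrowed bIII.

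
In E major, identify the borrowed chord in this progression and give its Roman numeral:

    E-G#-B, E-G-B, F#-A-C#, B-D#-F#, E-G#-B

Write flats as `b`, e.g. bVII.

E major has the diatonic set E, F#m, G#m, A, B, C#m, D#dim. E–G#–B = E, F#–A–C# = F#m and B–D#–F# = B all belong to that set. E–G–B doesn't fit — on degree 1 E major would have E (I). Em is the degree-1 chord of E minor, so it is the borrowed i.

i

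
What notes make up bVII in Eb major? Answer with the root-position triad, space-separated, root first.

Db F Ab

bVII is built on the lowered scale degree 7. In Eb major degree 7 is D; lowered it becomes Db. Building the major chord from the parallel minor on Db: Db–F–Ab.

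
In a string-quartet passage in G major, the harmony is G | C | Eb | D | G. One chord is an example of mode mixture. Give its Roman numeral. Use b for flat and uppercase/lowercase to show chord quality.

bVI

The diatonic triads in G major are G, Am, Bm, C, D, Em, F#dim. G, C and D are all diatonic. Eb (Eb–G–Bb) is not: scale degree 6 in G major carries Em (vi). In G minor the chord on that degree is Eb, so here it functions as bVI, borrowed from the parallel minor.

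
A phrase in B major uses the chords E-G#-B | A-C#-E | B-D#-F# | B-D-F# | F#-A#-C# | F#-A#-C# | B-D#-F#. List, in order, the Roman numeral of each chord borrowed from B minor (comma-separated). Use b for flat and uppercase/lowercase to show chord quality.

bVII, i

B major has the diatonic set B, C#m, D#m, E, F#, G#m, A#dim. Of the given chords, E–G#–B = E, B–D#–F# = B and F#–A#–C# = F# are diatonic. But A–C#–E is foreign: the diatonic vii° on degree 7 is A#dim, whereas A comes from B minor. It is labeled bVII. B–D–F# doesn't fit — on degree 1 B major would have B (I). Bm is the degree-1 chord of B minor, so it is the borrowed i.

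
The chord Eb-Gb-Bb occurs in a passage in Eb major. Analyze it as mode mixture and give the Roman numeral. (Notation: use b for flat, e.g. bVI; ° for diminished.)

The root Eb is the diatonic 1st degree of Eb major; the borrowing shows in the chord quality. The diatonic chord on degree 1 would be Eb (I), but Eb–Gb–Bb is the minor chord from Eb minor. As a borrowed chord it is labeled i.

i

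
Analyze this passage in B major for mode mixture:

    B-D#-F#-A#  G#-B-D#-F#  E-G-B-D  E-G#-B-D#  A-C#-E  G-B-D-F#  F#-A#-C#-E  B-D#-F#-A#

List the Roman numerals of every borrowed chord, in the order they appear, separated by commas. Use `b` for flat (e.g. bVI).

iv7, bVII, bVImaj7

B major has the diatonic set B, C#m, D#m, E, F#, G#m, A#dim. B–D#–F#–A# = Bmaj7, G#–B–D#–F# = G#m7, E–G#–B–D# = Emaj7 and F#–A#–C#–E = F#7 are all diatonic. E–G–B–D doesn't fit — on degree 4 B major would have E (IV). Em7 is the degree-4 chord of B minor, so it is the borrowed iv7. A–C#–E is not: scale degree 7 in B major carries A#dim (vii°). In B minor the chord on that degree is A, so here it functions as bVII, borrowed from the parallel minor. G–B–D–F# is not: scale degree 6 in B major carries G#m (vi). In B minor the chord on that degree is Gmaj7, so here it functions as bVImaj7, borrowed from the parallel minor.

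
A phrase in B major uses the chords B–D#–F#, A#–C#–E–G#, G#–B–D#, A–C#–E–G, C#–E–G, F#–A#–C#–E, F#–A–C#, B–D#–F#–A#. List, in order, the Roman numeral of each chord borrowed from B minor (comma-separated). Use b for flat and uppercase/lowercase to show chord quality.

bVII7, ii°, v

B major has the diatonic set B, C#m, D#m, E, F#, G#m, A#dim. B–D#–F# = B, A#–C#–E–G# = A#m7b5, G#–B–D# = G#m, F#–A#–C#–E = F#7 and B–D#–F#–A# = Bmaj7 are all diatonic. A–C#–E–G is not: scale degree 7 in B major carries A#dim (vii°). In B minor the chord on that degree is A7, so here it functions as bVII7, borrowed from the parallel minor. C#–E–G is not: scale degree 2 in B major carries C#m (ii). In B minor the chord on that degree is C#dim, so here it functions as ii°, borrowed from the parallel minor. But F#–A–C# is foreign: the diatonic V on degree 5 is F#, whereas F#m comes from B minor. It is labeled v.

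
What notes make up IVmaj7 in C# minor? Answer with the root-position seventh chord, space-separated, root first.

F# A# C# E#

IVmaj7 is built on scale degree 4, which is F# in both C# minor and its parallel. In C# major the chord on F# is F#–A#–C#–E#.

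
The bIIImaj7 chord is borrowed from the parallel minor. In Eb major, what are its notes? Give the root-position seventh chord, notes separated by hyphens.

Gb-Bb-Db-F

The root of bIIImaj7 is the lowered 3rd degree: G becomes Gb. Stacking thirds in Eb minor on Gb gives Gb–Bb–Db–F.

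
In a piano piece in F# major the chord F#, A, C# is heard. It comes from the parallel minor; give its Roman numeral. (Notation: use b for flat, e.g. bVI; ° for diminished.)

The root F# is the diatonic 1st degree of F# major; the borrowing shows in the chord quality. The diatonic chord on degree 1 would be F# (I), but F#–A–C# is the minor chord from F# minor. As a borrowed chord it is labeled i.

i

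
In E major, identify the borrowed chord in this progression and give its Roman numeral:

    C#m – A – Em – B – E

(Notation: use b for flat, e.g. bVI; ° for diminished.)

i

E major has the diatonic set E, F#m, G#m, A, B, C#m, D#dim. Of the given chords, C#m, A, B and E are diatonic. Em (E–G–B) doesn't fit — on degree 1 E major would have E (I). Em is the degree-1 chord of E minor, so it is the borrowed i.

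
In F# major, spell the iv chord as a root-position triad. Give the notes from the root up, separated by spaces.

B D F#

The root, B, is scale degree 4 — the same note in F# major and F# minor; only the chord quality changes. Building the minor chord from the parallel minor on B: B–D–F#.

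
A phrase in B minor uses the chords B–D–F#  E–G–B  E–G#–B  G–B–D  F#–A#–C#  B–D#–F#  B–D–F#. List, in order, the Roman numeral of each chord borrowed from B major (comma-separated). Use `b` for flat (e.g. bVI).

The diatonic triads in B minor (with V from harmonic minor) are Bm, C#dim, D, Em, F#, G, A. Of the given chords, B–D–F# = Bm, E–G–B = Em, G–B–D = G and F#–A#–C# = F# are diatonic. E–G#–B doesn't fit — on degree 4 B minor would have Em (iv). E is the degree-4 chord of B major, so it is the borrowed IV. B–D#–F# is not: scale degree 1 in B minor carries Bm (i). In B major the chord on that degree is B, so here it functions as I, borrowed from the parallel major.

IV, I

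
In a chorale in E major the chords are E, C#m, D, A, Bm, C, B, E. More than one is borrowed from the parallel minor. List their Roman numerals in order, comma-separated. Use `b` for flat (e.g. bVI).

bVII, v, bVI

E major has the diatonic set E, F#m, G#m, A, B, C#m, D#dim. Of the given chords, E, C#m, A and B are diatonic. D (D–F#–A) doesn't fit — on degree 7 E major would have D#dim (vii°). D is the degree-7 chord of E minor, so it is the borrowed bVII. Bm (B–D–F#) is not: scale degree 5 in E major carries B (V). In E minor the chord on that degree is Bm, so here it functions as v, borrowed from the parallel minor. C (C–E–G) is not: scale degree 6 in E major carries C#m (vi). In E minor the chord on that degree is C, so here it functions as bVI, borrowed from the parallel minor.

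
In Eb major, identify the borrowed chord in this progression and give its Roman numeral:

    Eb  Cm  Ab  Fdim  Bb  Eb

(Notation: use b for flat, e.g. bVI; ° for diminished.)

In Eb major the diatonic chords are Eb, Fm, Gm, Ab, Bb, Cm, Ddim. Of the given chords, Eb, Cm, Ab and Bb are diatonic. Fdim (F–Ab–Cb) doesn't fit — on degree 2 Eb major would have Fm (ii). Fdim is the degree-2 chord of Eb minor, so it is the borrowed ii°.

ii°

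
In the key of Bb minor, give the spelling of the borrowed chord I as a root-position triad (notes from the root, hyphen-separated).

I is built on scale degree 1, which is Bb in both Bb minor and its parallel. Building the major chord from the parallel major on Bb: Bb–D–F.

Bb-D-F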